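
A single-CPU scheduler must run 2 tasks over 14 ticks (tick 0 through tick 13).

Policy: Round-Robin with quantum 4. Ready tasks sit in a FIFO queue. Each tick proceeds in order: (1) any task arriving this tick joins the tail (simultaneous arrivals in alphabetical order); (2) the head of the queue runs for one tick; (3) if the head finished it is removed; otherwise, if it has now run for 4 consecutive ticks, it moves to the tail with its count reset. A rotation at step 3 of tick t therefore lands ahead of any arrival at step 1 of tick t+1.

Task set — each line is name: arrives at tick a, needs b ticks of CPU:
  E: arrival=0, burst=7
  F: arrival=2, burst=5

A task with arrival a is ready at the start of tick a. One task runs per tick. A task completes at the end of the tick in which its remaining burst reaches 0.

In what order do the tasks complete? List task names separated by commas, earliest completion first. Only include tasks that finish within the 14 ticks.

completion order = E, F

t=0: queue=[E] q_used=0 → run E
t=1: queue=[E] q_used=1 → run E
t=2: queue=[E,F] q_used=2 → run E
t=3: queue=[E,F] q_used=3 → run E
t=4: queue=[F,E] q_used=0 → run F
t=5: queue=[F,E] q_used=1 → run F
t=6: queue=[F,E] q_used=2 → run F
t=7: queue=[F,E] q_used=3 → run F
t=8: queue=[E,F] q_used=0 → run E
t=9: queue=[E,F] q_used=1 → run E
t=10: queue=[E,F] q_used=2 → run E
t=11: queue=[F] q_used=0 → run F
t=12: (idle)
t=13: (idle)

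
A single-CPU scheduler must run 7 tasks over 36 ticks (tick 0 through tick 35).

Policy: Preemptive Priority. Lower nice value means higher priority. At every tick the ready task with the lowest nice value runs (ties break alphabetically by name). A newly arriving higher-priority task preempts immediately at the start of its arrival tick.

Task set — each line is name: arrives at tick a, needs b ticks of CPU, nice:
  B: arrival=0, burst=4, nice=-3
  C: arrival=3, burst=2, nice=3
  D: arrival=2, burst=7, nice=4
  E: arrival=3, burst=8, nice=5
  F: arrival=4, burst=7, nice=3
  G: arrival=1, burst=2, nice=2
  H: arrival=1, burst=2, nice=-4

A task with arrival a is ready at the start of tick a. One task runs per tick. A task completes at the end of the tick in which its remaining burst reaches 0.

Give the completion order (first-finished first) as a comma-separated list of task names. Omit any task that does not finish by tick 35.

completion order = H, B, G, C, F, D, E

t=0: ready={B} → run B
t=1: ready={B,G,H} → run H
t=2: ready={B,D,G,H} → run H
t=3: ready={B,C,D,E,G} → run B
t=4: ready={B,C,D,E,F,G} → run B
t=5: ready={B,C,D,E,F,G} → run B
t=6: ready={C,D,E,F,G} → run G
t=7: ready={C,D,E,F,G} → run G
t=8: ready={C,D,E,F} → run C
t=9: ready={C,D,E,F} → run C
t=10: ready={D,E,F} → run F
t=11: ready={D,E,F} → run F
t=12: ready={D,E,F} → run F
t=13: ready={D,E,F} → run F
t=14: ready={D,E,F} → run F
t=15: ready={D,E,F} → run F
t=16: ready={D,E,F} → run F
t=17: ready={D,E} → run D
t=18: ready={D,E} → run D
t=19: ready={D,E} → run D
t=20: ready={D,E} → run D
t=21: ready={D,E} → run D
t=22: ready={D,E} → run D
t=23: ready={D,E} → run D
t=24: ready={E} → run E
t=25: ready={E} → run E
t=26: ready={E} → run E
t=27: ready={E} → run E
t=28: ready={E} → run E
t=29: ready={E} → run E
t=30: ready={E} → run E
t=31: ready={E} → run E
t=32: (idle)
t=33: (idle)
t=34: (idle)
t=35: (idle)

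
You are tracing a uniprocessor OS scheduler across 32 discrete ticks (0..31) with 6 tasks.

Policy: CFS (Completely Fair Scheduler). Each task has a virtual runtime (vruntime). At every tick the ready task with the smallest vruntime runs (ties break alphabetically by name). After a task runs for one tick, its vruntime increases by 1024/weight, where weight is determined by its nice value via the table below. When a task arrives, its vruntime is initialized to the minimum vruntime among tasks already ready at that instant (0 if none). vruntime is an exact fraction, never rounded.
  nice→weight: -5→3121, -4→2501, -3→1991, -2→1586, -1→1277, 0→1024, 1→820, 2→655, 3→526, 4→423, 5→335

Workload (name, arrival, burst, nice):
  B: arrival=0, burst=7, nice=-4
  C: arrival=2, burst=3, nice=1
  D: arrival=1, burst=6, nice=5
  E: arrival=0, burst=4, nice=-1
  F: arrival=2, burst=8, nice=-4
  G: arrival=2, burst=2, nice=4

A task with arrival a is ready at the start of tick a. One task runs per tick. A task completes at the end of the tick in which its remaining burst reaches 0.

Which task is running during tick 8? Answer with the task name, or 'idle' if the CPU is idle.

t=0: vr[B=0 E=0] → run B
t=1: vr[B=1024/2501 D=0 E=0] → run D
t=2: vr[B=1024/2501 C=0 D=1024/335 E=0 F=0 G=0] → run C
t=3: vr[B=1024/2501 C=256/205 D=1024/335 E=0 F=0 G=0] → run E
t=4: vr[B=1024/2501 C=256/205 D=1024/335 E=1024/1277 F=0 G=0] → run F
t=5: vr[B=1024/2501 C=256/205 D=1024/335 E=1024/1277 F=1024/2501 G=0] → run G
t=6: vr[B=1024/2501 C=256/205 D=1024/335 E=1024/1277 F=1024/2501 G=1024/423] → run B
t=7: vr[B=2048/2501 C=256/205 D=1024/335 E=1024/1277 F=1024/2501 G=1024/423] → run F
t=8: vr[B=2048/2501 C=256/205 D=1024/335 E=1024/1277 F=2048/2501 G=1024/423] → run E
t=9: vr[B=2048/2501 C=256/205 D=1024/335 E=2048/1277 F=2048/2501 G=1024/423] → run B
t=10: vr[B=3072/2501 C=256/205 D=1024/335 E=2048/1277 F=2048/2501 G=1024/423] → run F
t=11: vr[B=3072/2501 C=256/205 D=1024/335 E=2048/1277 F=3072/2501 G=1024/423] → run B
t=12: vr[B=4096/2501 C=256/205 D=1024/335 E=2048/1277 F=3072/2501 G=1024/423] → run F
t=13: vr[B=4096/2501 C=256/205 D=1024/335 E=2048/1277 F=4096/2501 G=1024/423] → run C
t=14: vr[B=4096/2501 C=512/205 D=1024/335 E=2048/1277 F=4096/2501 G=1024/423] → run E
t=15: vr[B=4096/2501 C=512/205 D=1024/335 E=3072/1277 F=4096/2501 G=1024/423] → run B
t=16: vr[B=5120/2501 C=512/205 D=1024/335 E=3072/1277 F=4096/2501 G=1024/423] → run F
t=17: vr[B=5120/2501 C=512/205 D=1024/335 E=3072/1277 F=5120/2501 G=1024/423] → run B
t=18: vr[B=6144/2501 C=512/205 D=1024/335 E=3072/1277 F=5120/2501 G=1024/423] → run F
t=19: vr[B=6144/2501 C=512/205 D=1024/335 E=3072/1277 F=6144/2501 G=1024/423] → run E
t=20: vr[B=6144/2501 C=512/205 D=1024/335 F=6144/2501 G=1024/423] → run G
t=21: vr[B=6144/2501 C=512/205 D=1024/335 F=6144/2501] → run B
t=22: vr[C=512/205 D=1024/335 F=6144/2501] → run F
t=23: vr[C=512/205 D=1024/335 F=7168/2501] → run C
t=24: vr[D=1024/335 F=7168/2501] → run F
t=25: vr[D=1024/335] → run D
t=26: vr[D=2048/335] → run D
t=27: vr[D=3072/335] → run D
t=28: vr[D=4096/335] → run D
t=29: vr[D=1024/67] → run D
t=30: (idle)
t=31: (idle)

running at tick 8 = E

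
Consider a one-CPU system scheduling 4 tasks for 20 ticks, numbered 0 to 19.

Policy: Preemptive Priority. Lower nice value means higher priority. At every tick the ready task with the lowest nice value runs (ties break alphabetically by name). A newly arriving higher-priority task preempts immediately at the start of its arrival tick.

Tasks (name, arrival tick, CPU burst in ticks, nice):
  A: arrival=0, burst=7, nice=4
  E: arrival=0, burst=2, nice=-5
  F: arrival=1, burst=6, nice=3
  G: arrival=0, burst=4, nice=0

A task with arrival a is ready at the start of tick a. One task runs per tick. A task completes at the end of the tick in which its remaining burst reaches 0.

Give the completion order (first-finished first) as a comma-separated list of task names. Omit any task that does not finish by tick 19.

t=0: ready={A,E,G} → run E
t=1: ready={A,E,F,G} → run E
t=2: ready={A,F,G} → run G
t=3: ready={A,F,G} → run G
t=4: ready={A,F,G} → run G
t=5: ready={A,F,G} → run G
t=6: ready={A,F} → run F
t=7: ready={A,F} → run F
t=8: ready={A,F} → run F
t=9: ready={A,F} → run F
t=10: ready={A,F} → run F
t=11: ready={A,F} → run F
t=12: ready={A} → run A
t=13: ready={A} → run A
t=14: ready={A} → run A
t=15: ready={A} → run A
t=16: ready={A} → run A
t=17: ready={A} → run A
t=18: ready={A} → run A
t=19: (idle)

completion order = E, G, F, A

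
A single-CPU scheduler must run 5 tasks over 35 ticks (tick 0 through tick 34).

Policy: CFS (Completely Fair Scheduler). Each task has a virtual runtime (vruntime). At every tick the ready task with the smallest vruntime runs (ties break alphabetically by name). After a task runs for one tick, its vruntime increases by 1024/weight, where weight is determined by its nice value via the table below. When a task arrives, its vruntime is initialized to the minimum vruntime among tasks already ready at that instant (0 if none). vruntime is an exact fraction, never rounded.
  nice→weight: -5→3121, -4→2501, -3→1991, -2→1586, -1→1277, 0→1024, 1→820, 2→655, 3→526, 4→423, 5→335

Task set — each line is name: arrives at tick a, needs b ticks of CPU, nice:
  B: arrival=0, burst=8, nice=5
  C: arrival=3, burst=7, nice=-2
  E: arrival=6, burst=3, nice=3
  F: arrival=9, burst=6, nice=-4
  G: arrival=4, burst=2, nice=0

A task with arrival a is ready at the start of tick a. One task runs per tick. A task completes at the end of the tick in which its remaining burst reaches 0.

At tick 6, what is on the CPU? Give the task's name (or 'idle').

t=0: vr[B=0] → run B
t=1: vr[B=1024/335] → run B
t=2: vr[B=2048/335] → run B
t=3: vr[B=3072/335 C=3072/335] → run B
t=4: vr[B=4096/335 C=3072/335 G=3072/335] → run C
t=5: vr[B=4096/335 C=2607616/265655 G=3072/335] → run G
t=6: vr[B=4096/335 C=2607616/265655 E=2607616/265655 G=3407/335] → run C
t=7: vr[B=4096/335 C=2779136/265655 E=2607616/265655 G=3407/335] → run E
t=8: vr[B=4096/335 C=2779136/265655 E=821818368/69867265 G=3407/335] → run G
t=9: vr[B=4096/335 C=2779136/265655 E=821818368/69867265 F=2779136/265655] → run C
t=10: vr[B=4096/335 C=2950656/265655 E=821818368/69867265 F=2779136/265655] → run F
t=11: vr[B=4096/335 C=2950656/265655 E=821818368/69867265 F=118404096/10891855] → run F
t=12: vr[B=4096/335 C=2950656/265655 E=821818368/69867265 F=122863616/10891855] → run C
t=13: vr[B=4096/335 C=3122176/265655 E=821818368/69867265 F=122863616/10891855] → run F
t=14: vr[B=4096/335 C=3122176/265655 E=821818368/69867265 F=127323136/10891855] → run F
t=15: vr[B=4096/335 C=3122176/265655 E=821818368/69867265 F=131782656/10891855] → run C
t=16: vr[B=4096/335 C=3293696/265655 E=821818368/69867265 F=131782656/10891855] → run E
t=17: vr[B=4096/335 C=3293696/265655 E=957833728/69867265 F=131782656/10891855] → run F
t=18: vr[B=4096/335 C=3293696/265655 E=957833728/69867265 F=136242176/10891855] → run B
t=19: vr[B=1024/67 C=3293696/265655 E=957833728/69867265 F=136242176/10891855] → run C
t=20: vr[B=1024/67 C=3465216/265655 E=957833728/69867265 F=136242176/10891855] → run F
t=21: vr[B=1024/67 C=3465216/265655 E=957833728/69867265] → run C
t=22: vr[B=1024/67 E=957833728/69867265] → run E
t=23: vr[B=1024/67] → run B
t=24: vr[B=6144/335] → run B
t=25: vr[B=7168/335] → run B
t=26: (idle)
t=27: (idle)
t=28: (idle)
t=29: (idle)
t=30: (idle)
t=31: (idle)
t=32: (idle)
t=33: (idle)
t=34: (idle)

running at tick 6 = C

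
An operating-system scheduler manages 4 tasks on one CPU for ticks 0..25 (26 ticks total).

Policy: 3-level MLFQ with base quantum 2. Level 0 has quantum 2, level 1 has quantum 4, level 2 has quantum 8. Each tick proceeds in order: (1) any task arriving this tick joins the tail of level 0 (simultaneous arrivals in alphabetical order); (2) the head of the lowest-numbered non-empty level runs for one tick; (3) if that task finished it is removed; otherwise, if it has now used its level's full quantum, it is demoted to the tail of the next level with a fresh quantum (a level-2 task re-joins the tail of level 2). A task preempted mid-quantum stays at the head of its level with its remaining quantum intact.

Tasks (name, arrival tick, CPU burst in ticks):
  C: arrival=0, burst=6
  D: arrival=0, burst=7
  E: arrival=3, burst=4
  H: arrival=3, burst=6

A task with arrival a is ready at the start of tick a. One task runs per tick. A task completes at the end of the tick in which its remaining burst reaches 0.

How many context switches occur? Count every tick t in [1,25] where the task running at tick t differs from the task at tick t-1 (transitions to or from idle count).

context switches = 9

t=0: L0/L1/L2 = CD/-/- → run C
t=1: L0/L1/L2 = CD/-/- → run C
t=2: L0/L1/L2 = D/C/- → run D
t=3: L0/L1/L2 = DEH/C/- → run D
t=4: L0/L1/L2 = EH/CD/- → run E
t=5: L0/L1/L2 = EH/CD/- → run E
t=6: L0/L1/L2 = H/CDE/- → run H
t=7: L0/L1/L2 = H/CDE/- → run H
t=8: L0/L1/L2 = -/CDEH/- → run C
t=9: L0/L1/L2 = -/CDEH/- → run C
t=10: L0/L1/L2 = -/CDEH/- → run C
t=11: L0/L1/L2 = -/CDEH/- → run C
t=12: L0/L1/L2 = -/DEH/- → run D
t=13: L0/L1/L2 = -/DEH/- → run D
t=14: L0/L1/L2 = -/DEH/- → run D
t=15: L0/L1/L2 = -/DEH/- → run D
t=16: L0/L1/L2 = -/EH/D → run E
t=17: L0/L1/L2 = -/EH/D → run E
t=18: L0/L1/L2 = -/H/D → run H
t=19: L0/L1/L2 = -/H/D → run H
t=20: L0/L1/L2 = -/H/D → run H
t=21: L0/L1/L2 = -/H/D → run H
t=22: L0/L1/L2 = -/-/D → run D
t=23: (idle)
t=24: (idle)
t=25: (idle)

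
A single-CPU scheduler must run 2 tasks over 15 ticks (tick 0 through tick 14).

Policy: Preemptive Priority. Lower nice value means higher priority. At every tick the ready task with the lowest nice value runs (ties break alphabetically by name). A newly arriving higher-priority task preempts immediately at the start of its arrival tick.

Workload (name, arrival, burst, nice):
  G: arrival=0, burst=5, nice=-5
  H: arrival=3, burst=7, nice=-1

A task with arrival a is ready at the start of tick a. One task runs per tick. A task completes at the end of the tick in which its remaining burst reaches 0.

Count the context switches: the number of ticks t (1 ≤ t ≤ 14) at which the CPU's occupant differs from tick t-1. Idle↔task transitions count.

t=0: ready={G} → run G
t=1: ready={G} → run G
t=2: ready={G} → run G
t=3: ready={G,H} → run G
t=4: ready={G,H} → run G
t=5: ready={H} → run H
t=6: ready={H} → run H
t=7: ready={H} → run H
t=8: ready={H} → run H
t=9: ready={H} → run H
t=10: ready={H} → run H
t=11: ready={H} → run H
t=12: (idle)
t=13: (idle)
t=14: (idle)

context switches = 2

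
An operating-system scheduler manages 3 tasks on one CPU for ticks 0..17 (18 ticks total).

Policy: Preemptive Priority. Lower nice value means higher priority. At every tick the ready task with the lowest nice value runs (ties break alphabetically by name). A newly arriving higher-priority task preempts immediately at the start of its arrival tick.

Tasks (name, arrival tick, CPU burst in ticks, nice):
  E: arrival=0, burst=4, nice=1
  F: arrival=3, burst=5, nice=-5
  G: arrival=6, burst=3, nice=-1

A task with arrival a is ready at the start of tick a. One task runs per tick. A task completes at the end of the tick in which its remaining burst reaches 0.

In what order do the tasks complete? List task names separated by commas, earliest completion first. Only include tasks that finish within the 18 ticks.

completion order = F, G, E

t=0: ready={E} → run E
t=1: ready={E} → run E
t=2: ready={E} → run E
t=3: ready={E,F} → run F
t=4: ready={E,F} → run F
t=5: ready={E,F} → run F
t=6: ready={E,F,G} → run F
t=7: ready={E,F,G} → run F
t=8: ready={E,G} → run G
t=9: ready={E,G} → run G
t=10: ready={E,G} → run G
t=11: ready={E} → run E
t=12: (idle)
t=13: (idle)
t=14: (idle)
t=15: (idle)
t=16: (idle)
t=17: (idle)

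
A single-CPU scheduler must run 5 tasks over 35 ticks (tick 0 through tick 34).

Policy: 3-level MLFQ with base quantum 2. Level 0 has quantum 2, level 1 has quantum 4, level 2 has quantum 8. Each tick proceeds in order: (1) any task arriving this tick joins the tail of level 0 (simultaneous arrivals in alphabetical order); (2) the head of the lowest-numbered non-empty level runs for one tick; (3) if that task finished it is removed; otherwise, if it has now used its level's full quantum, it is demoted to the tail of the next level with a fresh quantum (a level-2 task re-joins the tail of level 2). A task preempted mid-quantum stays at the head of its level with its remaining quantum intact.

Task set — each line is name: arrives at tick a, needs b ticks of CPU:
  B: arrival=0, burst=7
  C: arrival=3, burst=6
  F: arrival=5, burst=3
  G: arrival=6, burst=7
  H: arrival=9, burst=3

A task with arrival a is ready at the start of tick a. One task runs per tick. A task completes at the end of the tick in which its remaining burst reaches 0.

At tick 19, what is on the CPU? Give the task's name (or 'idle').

running at tick 19 = G

t=0: L0/L1/L2 = B/-/- → run B
t=1: L0/L1/L2 = B/-/- → run B
t=2: L0/L1/L2 = -/B/- → run B
t=3: L0/L1/L2 = C/B/- → run C
t=4: L0/L1/L2 = C/B/- → run C
t=5: L0/L1/L2 = F/BC/- → run F
t=6: L0/L1/L2 = FG/BC/- → run F
t=7: L0/L1/L2 = G/BCF/- → run G
t=8: L0/L1/L2 = G/BCF/- → run G
t=9: L0/L1/L2 = H/BCFG/- → run H
t=10: L0/L1/L2 = H/BCFG/- → run H
t=11: L0/L1/L2 = -/BCFGH/- → run B
t=12: L0/L1/L2 = -/BCFGH/- → run B
t=13: L0/L1/L2 = -/BCFGH/- → run B
t=14: L0/L1/L2 = -/CFGH/B → run C
t=15: L0/L1/L2 = -/CFGH/B → run C
t=16: L0/L1/L2 = -/CFGH/B → run C
t=17: L0/L1/L2 = -/CFGH/B → run C
t=18: L0/L1/L2 = -/FGH/B → run F
t=19: L0/L1/L2 = -/GH/B → run G
t=20: L0/L1/L2 = -/GH/B → run G
t=21: L0/L1/L2 = -/GH/B → run G
t=22: L0/L1/L2 = -/GH/B → run G
t=23: L0/L1/L2 = -/H/BG → run H
t=24: L0/L1/L2 = -/-/BG → run B
t=25: L0/L1/L2 = -/-/G → run G
t=26: (idle)
t=27: (idle)
t=28: (idle)
t=29: (idle)
t=30: (idle)
t=31: (idle)
t=32: (idle)
t=33: (idle)
t=34: (idle)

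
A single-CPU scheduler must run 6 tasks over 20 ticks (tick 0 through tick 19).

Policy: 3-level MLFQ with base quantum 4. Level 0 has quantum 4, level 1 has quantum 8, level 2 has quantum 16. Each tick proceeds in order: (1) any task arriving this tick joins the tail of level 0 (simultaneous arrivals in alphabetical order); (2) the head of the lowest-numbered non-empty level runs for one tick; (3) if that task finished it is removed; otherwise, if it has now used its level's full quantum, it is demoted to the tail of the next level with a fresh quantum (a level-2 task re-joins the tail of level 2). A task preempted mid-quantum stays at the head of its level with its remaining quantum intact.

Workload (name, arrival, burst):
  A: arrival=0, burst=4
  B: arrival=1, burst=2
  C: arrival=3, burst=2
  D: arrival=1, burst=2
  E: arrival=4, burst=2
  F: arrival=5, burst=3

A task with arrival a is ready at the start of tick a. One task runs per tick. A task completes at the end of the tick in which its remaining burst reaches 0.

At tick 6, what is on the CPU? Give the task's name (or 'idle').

t=0: L0/L1/L2 = A/-/- → run A
t=1: L0/L1/L2 = ABD/-/- → run A
t=2: L0/L1/L2 = ABD/-/- → run A
t=3: L0/L1/L2 = ABDC/-/- → run A
t=4: L0/L1/L2 = BDCE/-/- → run B
t=5: L0/L1/L2 = BDCEF/-/- → run B
t=6: L0/L1/L2 = DCEF/-/- → run D
t=7: L0/L1/L2 = DCEF/-/- → run D
t=8: L0/L1/L2 = CEF/-/- → run C
t=9: L0/L1/L2 = CEF/-/- → run C
t=10: L0/L1/L2 = EF/-/- → run E
t=11: L0/L1/L2 = EF/-/- → run E
t=12: L0/L1/L2 = F/-/- → run F
t=13: L0/L1/L2 = F/-/- → run F
t=14: L0/L1/L2 = F/-/- → run F
t=15: (idle)
t=16: (idle)
t=17: (idle)
t=18: (idle)
t=19: (idle)

running at tick 6 = D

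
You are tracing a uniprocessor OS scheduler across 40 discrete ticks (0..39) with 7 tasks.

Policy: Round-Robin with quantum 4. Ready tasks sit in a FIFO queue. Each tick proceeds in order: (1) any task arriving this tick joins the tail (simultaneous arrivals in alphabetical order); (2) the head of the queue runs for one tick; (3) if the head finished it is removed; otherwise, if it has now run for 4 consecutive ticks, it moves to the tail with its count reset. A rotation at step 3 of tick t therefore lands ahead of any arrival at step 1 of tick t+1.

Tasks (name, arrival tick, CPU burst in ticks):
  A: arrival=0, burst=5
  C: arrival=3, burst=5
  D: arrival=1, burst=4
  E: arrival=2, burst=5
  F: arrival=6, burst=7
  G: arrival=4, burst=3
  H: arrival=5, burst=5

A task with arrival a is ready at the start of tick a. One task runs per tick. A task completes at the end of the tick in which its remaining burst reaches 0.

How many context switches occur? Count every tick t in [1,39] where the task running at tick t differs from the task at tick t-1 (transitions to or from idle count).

context switches = 12

t=0: queue=[A] q_used=0 → run A
t=1: queue=[A,D] q_used=1 → run A
t=2: queue=[A,D,E] q_used=2 → run A
t=3: queue=[A,D,E,C] q_used=3 → run A
t=4: queue=[D,E,C,A,G] q_used=0 → run D
t=5: queue=[D,E,C,A,G,H] q_used=1 → run D
t=6: queue=[D,E,C,A,G,H,F] q_used=2 → run D
t=7: queue=[D,E,C,A,G,H,F] q_used=3 → run D
t=8: queue=[E,C,A,G,H,F] q_used=0 → run E
t=9: queue=[E,C,A,G,H,F] q_used=1 → run E
t=10: queue=[E,C,A,G,H,F] q_used=2 → run E
t=11: queue=[E,C,A,G,H,F] q_used=3 → run E
t=12: queue=[C,A,G,H,F,E] q_used=0 → run C
t=13: queue=[C,A,G,H,F,E] q_used=1 → run C
t=14: queue=[C,A,G,H,F,E] q_used=2 → run C
t=15: queue=[C,A,G,H,F,E] q_used=3 → run C
t=16: queue=[A,G,H,F,E,C] q_used=0 → run A
t=17: queue=[G,H,F,E,C] q_used=0 → run G
t=18: queue=[G,H,F,E,C] q_used=1 → run G
t=19: queue=[G,H,F,E,C] q_used=2 → run G
t=20: queue=[H,F,E,C] q_used=0 → run H
t=21: queue=[H,F,E,C] q_used=1 → run H
t=22: queue=[H,F,E,C] q_used=2 → run H
t=23: queue=[H,F,E,C] q_used=3 → run H
t=24: queue=[F,E,C,H] q_used=0 → run F
t=25: queue=[F,E,C,H] q_used=1 → run F
t=26: queue=[F,E,C,H] q_used=2 → run F
t=27: queue=[F,E,C,H] q_used=3 → run F
t=28: queue=[E,C,H,F] q_used=0 → run E
t=29: queue=[C,H,F] q_used=0 → run C
t=30: queue=[H,F] q_used=0 → run H
t=31: queue=[F] q_used=0 → run F
t=32: queue=[F] q_used=1 → run F
t=33: queue=[F] q_used=2 → run F
t=34: (idle)
t=35: (idle)
t=36: (idle)
t=37: (idle)
t=38: (idle)
t=39: (idle)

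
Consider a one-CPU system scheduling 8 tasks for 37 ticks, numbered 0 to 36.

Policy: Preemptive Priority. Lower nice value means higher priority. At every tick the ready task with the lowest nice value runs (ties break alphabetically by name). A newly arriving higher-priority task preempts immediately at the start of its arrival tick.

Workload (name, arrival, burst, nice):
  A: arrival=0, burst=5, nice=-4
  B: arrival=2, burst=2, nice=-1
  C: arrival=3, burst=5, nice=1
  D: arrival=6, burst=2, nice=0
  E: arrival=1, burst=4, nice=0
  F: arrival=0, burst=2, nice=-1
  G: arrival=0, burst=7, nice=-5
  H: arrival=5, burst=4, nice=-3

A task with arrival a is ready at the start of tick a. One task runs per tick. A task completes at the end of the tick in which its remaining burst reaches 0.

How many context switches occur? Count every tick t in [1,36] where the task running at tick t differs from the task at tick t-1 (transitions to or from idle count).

context switches = 8

t=0: ready={A,F,G} → run G
t=1: ready={A,E,F,G} → run G
t=2: ready={A,B,E,F,G} → run G
t=3: ready={A,B,C,E,F,G} → run G
t=4: ready={A,B,C,E,F,G} → run G
t=5: ready={A,B,C,E,F,G,H} → run G
t=6: ready={A,B,C,D,E,F,G,H} → run G
t=7: ready={A,B,C,D,E,F,H} → run A
t=8: ready={A,B,C,D,E,F,H} → run A
t=9: ready={A,B,C,D,E,F,H} → run A
t=10: ready={A,B,C,D,E,F,H} → run A
t=11: ready={A,B,C,D,E,F,H} → run A
t=12: ready={B,C,D,E,F,H} → run H
t=13: ready={B,C,D,E,F,H} → run H
t=14: ready={B,C,D,E,F,H} → run H
t=15: ready={B,C,D,E,F,H} → run H
t=16: ready={B,C,D,E,F} → run B
t=17: ready={B,C,D,E,F} → run B
t=18: ready={C,D,E,F} → run F
t=19: ready={C,D,E,F} → run F
t=20: ready={C,D,E} → run D
t=21: ready={C,D,E} → run D
t=22: ready={C,E} → run E
t=23: ready={C,E} → run E
t=24: ready={C,E} → run E
t=25: ready={C,E} → run E
t=26: ready={C} → run C
t=27: ready={C} → run C
t=28: ready={C} → run C
t=29: ready={C} → run C
t=30: ready={C} → run C
t=31: (idle)
t=32: (idle)
t=33: (idle)
t=34: (idle)
t=35: (idle)
t=36: (idle)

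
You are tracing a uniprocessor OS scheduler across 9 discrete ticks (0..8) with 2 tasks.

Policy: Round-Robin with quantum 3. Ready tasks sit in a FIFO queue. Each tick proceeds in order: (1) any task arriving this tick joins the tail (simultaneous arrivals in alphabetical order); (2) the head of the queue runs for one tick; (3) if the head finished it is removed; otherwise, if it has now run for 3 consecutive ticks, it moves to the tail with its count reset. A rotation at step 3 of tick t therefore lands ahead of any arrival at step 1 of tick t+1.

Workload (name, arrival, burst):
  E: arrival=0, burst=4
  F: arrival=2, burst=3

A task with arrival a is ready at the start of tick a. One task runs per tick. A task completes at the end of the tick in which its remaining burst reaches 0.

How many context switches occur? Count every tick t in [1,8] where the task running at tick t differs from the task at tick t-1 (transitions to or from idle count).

context switches = 3

t=0: queue=[E] q_used=0 → run E
t=1: queue=[E] q_used=1 → run E
t=2: queue=[E,F] q_used=2 → run E
t=3: queue=[F,E] q_used=0 → run F
t=4: queue=[F,E] q_used=1 → run F
t=5: queue=[F,E] q_used=2 → run F
t=6: queue=[E] q_used=0 → run E
t=7: (idle)
t=8: (idle)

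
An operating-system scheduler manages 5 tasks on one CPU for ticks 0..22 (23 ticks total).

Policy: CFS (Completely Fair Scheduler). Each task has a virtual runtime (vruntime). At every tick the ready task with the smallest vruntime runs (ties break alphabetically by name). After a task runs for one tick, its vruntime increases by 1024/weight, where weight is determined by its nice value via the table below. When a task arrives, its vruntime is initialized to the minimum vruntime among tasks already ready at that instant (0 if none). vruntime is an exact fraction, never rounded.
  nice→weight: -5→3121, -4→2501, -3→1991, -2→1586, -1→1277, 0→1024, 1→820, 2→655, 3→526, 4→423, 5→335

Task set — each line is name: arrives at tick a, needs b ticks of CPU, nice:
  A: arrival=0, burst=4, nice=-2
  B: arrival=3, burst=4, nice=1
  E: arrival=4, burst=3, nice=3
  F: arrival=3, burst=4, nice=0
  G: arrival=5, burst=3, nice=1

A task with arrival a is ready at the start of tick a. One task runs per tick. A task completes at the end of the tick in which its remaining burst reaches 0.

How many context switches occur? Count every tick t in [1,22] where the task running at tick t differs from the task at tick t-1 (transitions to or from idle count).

context switches = 15

t=0: vr[A=0] → run A
t=1: vr[A=512/793] → run A
t=2: vr[A=1024/793] → run A
t=3: vr[A=1536/793 B=1536/793 F=1536/793] → run A
t=4: vr[B=1536/793 E=1536/793 F=1536/793] → run B
t=5: vr[B=517888/162565 E=1536/793 F=1536/793 G=1536/793] → run E
t=6: vr[B=517888/162565 E=809984/208559 F=1536/793 G=1536/793] → run F
t=7: vr[B=517888/162565 E=809984/208559 F=2329/793 G=1536/793] → run G
t=8: vr[B=517888/162565 E=809984/208559 F=2329/793 G=517888/162565] → run F
t=9: vr[B=517888/162565 E=809984/208559 F=3122/793 G=517888/162565] → run B
t=10: vr[B=720896/162565 E=809984/208559 F=3122/793 G=517888/162565] → run G
t=11: vr[B=720896/162565 E=809984/208559 F=3122/793 G=720896/162565] → run E
t=12: vr[B=720896/162565 E=1216000/208559 F=3122/793 G=720896/162565] → run F
t=13: vr[B=720896/162565 E=1216000/208559 F=3915/793 G=720896/162565] → run B
t=14: vr[B=923904/162565 E=1216000/208559 F=3915/793 G=720896/162565] → run G
t=15: vr[B=923904/162565 E=1216000/208559 F=3915/793] → run F
t=16: vr[B=923904/162565 E=1216000/208559] → run B
t=17: vr[E=1216000/208559] → run E
t=18: (idle)
t=19: (idle)
t=20: (idle)
t=21: (idle)
t=22: (idle)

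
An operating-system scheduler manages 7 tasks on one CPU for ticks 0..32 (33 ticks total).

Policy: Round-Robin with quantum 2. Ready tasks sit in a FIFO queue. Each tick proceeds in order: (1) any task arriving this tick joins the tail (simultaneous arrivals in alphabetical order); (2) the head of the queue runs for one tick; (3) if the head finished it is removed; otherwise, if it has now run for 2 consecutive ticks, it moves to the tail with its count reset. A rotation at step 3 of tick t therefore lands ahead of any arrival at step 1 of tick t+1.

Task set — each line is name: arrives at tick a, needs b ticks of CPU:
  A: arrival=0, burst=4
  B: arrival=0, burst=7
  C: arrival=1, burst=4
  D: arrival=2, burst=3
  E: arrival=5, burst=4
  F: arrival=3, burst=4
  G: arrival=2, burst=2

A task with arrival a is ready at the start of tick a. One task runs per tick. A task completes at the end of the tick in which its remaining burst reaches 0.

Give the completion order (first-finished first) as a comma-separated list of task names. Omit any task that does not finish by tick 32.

t=0: queue=[A,B] q_used=0 → run A
t=1: queue=[A,B,C] q_used=1 → run A
t=2: queue=[B,C,A,D,G] q_used=0 → run B
t=3: queue=[B,C,A,D,G,F] q_used=1 → run B
t=4: queue=[C,A,D,G,F,B] q_used=0 → run C
t=5: queue=[C,A,D,G,F,B,E] q_used=1 → run C
t=6: queue=[A,D,G,F,B,E,C] q_used=0 → run A
t=7: queue=[A,D,G,F,B,E,C] q_used=1 → run A
t=8: queue=[D,G,F,B,E,C] q_used=0 → run D
t=9: queue=[D,G,F,B,E,C] q_used=1 → run D
t=10: queue=[G,F,B,E,C,D] q_used=0 → run G
t=11: queue=[G,F,B,E,C,D] q_used=1 → run G
t=12: queue=[F,B,E,C,D] q_used=0 → run F
t=13: queue=[F,B,E,C,D] q_used=1 → run F
t=14: queue=[B,E,C,D,F] q_used=0 → run B
t=15: queue=[B,E,C,D,F] q_used=1 → run B
t=16: queue=[E,C,D,F,B] q_used=0 → run E
t=17: queue=[E,C,D,F,B] q_used=1 → run E
t=18: queue=[C,D,F,B,E] q_used=0 → run C
t=19: queue=[C,D,F,B,E] q_used=1 → run C
t=20: queue=[D,F,B,E] q_used=0 → run D
t=21: queue=[F,B,E] q_used=0 → run F
t=22: queue=[F,B,E] q_used=1 → run F
t=23: queue=[B,E] q_used=0 → run B
t=24: queue=[B,E] q_used=1 → run B
t=25: queue=[E,B] q_used=0 → run E
t=26: queue=[E,B] q_used=1 → run E
t=27: queue=[B] q_used=0 → run B
t=28: (idle)
t=29: (idle)
t=30: (idle)
t=31: (idle)
t=32: (idle)

completion order = A, G, C, D, F, E, B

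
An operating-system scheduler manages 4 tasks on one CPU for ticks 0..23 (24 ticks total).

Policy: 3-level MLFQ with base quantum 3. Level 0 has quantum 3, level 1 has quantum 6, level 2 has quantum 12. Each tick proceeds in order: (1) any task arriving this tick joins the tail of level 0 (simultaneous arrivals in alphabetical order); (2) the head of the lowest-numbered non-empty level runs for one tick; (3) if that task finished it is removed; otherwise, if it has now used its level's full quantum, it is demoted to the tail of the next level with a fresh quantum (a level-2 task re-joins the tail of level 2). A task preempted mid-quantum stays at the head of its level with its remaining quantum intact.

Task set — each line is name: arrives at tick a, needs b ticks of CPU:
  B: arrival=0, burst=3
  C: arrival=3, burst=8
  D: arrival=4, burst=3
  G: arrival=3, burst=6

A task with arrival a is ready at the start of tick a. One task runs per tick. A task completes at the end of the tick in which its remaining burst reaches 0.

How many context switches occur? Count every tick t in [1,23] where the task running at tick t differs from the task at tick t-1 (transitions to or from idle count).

context switches = 6

t=0: L0/L1/L2 = B/-/- → run B
t=1: L0/L1/L2 = B/-/- → run B
t=2: L0/L1/L2 = B/-/- → run B
t=3: L0/L1/L2 = CG/-/- → run C
t=4: L0/L1/L2 = CGD/-/- → run C
t=5: L0/L1/L2 = CGD/-/- → run C
t=6: L0/L1/L2 = GD/C/- → run G
t=7: L0/L1/L2 = GD/C/- → run G
t=8: L0/L1/L2 = GD/C/- → run G
t=9: L0/L1/L2 = D/CG/- → run D
t=10: L0/L1/L2 = D/CG/- → run D
t=11: L0/L1/L2 = D/CG/- → run D
t=12: L0/L1/L2 = -/CG/- → run C
t=13: L0/L1/L2 = -/CG/- → run C
t=14: L0/L1/L2 = -/CG/- → run C
t=15: L0/L1/L2 = -/CG/- → run C
t=16: L0/L1/L2 = -/CG/- → run C
t=17: L0/L1/L2 = -/G/- → run G
t=18: L0/L1/L2 = -/G/- → run G
t=19: L0/L1/L2 = -/G/- → run G
t=20: (idle)
t=21: (idle)
t=22: (idle)
t=23: (idle)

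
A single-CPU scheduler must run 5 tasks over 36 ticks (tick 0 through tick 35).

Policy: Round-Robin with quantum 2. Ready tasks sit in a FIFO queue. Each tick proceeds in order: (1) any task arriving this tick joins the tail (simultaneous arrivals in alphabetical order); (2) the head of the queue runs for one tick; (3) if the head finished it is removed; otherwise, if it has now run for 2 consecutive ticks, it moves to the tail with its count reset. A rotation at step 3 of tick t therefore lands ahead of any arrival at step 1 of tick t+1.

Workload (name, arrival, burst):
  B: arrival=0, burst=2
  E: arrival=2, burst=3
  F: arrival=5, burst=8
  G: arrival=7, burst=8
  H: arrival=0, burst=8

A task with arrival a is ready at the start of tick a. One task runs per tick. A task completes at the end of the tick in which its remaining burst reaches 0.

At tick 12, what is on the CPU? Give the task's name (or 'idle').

running at tick 12 = G

t=0: queue=[B,H] q_used=0 → run B
t=1: queue=[B,H] q_used=1 → run B
t=2: queue=[H,E] q_used=0 → run H
t=3: queue=[H,E] q_used=1 → run H
t=4: queue=[E,H] q_used=0 → run E
t=5: queue=[E,H,F] q_used=1 → run E
t=6: queue=[H,F,E] q_used=0 → run H
t=7: queue=[H,F,E,G] q_used=1 → run H
t=8: queue=[F,E,G,H] q_used=0 → run F
t=9: queue=[F,E,G,H] q_used=1 → run F
t=10: queue=[E,G,H,F] q_used=0 → run E
t=11: queue=[G,H,F] q_used=0 → run G
t=12: queue=[G,H,F] q_used=1 → run G
t=13: queue=[H,F,G] q_used=0 → run H
t=14: queue=[H,F,G] q_used=1 → run H
t=15: queue=[F,G,H] q_used=0 → run F
t=16: queue=[F,G,H] q_used=1 → run F
t=17: queue=[G,H,F] q_used=0 → run G
t=18: queue=[G,H,F] q_used=1 → run G
t=19: queue=[H,F,G] q_used=0 → run H
t=20: queue=[H,F,G] q_used=1 → run H
t=21: queue=[F,G] q_used=0 → run F
t=22: queue=[F,G] q_used=1 → run F
t=23: queue=[G,F] q_used=0 → run G
t=24: queue=[G,F] q_used=1 → run G
t=25: queue=[F,G] q_used=0 → run F
t=26: queue=[F,G] q_used=1 → run F
t=27: queue=[G] q_used=0 → run G
t=28: queue=[G] q_used=1 → run G
t=29: (idle)
t=30: (idle)
t=31: (idle)
t=32: (idle)
t=33: (idle)
t=34: (idle)
t=35: (idle)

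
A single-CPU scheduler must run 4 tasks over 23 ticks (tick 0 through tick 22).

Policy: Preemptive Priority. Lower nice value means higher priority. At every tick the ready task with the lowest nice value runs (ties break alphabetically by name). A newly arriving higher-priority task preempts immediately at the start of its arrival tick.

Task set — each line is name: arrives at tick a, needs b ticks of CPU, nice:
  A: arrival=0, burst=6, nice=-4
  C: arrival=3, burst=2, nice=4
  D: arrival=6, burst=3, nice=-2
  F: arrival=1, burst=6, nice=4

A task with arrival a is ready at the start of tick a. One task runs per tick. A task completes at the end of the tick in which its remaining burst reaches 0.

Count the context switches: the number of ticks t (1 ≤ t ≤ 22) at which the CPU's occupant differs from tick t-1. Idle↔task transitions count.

t=0: ready={A} → run A
t=1: ready={A,F} → run A
t=2: ready={A,F} → run A
t=3: ready={A,C,F} → run A
t=4: ready={A,C,F} → run A
t=5: ready={A,C,F} → run A
t=6: ready={C,D,F} → run D
t=7: ready={C,D,F} → run D
t=8: ready={C,D,F} → run D
t=9: ready={C,F} → run C
t=10: ready={C,F} → run C
t=11: ready={F} → run F
t=12: ready={F} → run F
t=13: ready={F} → run F
t=14: ready={F} → run F
t=15: ready={F} → run F
t=16: ready={F} → run F
t=17: (idle)
t=18: (idle)
t=19: (idle)
t=20: (idle)
t=21: (idle)
t=22: (idle)

context switches = 4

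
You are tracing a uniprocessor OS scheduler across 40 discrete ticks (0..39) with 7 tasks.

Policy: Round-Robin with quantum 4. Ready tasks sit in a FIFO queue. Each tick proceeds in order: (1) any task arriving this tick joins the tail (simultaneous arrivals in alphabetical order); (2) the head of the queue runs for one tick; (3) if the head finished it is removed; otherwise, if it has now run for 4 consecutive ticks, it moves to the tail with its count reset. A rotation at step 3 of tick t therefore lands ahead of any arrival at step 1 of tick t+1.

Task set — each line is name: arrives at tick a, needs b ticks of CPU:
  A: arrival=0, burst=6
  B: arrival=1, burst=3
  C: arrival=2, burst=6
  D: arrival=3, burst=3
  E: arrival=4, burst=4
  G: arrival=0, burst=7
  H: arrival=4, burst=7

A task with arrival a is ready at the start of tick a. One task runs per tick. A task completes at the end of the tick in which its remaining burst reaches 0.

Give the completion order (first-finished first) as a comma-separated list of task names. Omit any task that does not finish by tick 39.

completion order = B, D, A, E, G, C, H

t=0: queue=[A,G] q_used=0 → run A
t=1: queue=[A,G,B] q_used=1 → run A
t=2: queue=[A,G,B,C] q_used=2 → run A
t=3: queue=[A,G,B,C,D] q_used=3 → run A
t=4: queue=[G,B,C,D,A,E,H] q_used=0 → run G
t=5: queue=[G,B,C,D,A,E,H] q_used=1 → run G
t=6: queue=[G,B,C,D,A,E,H] q_used=2 → run G
t=7: queue=[G,B,C,D,A,E,H] q_used=3 → run G
t=8: queue=[B,C,D,A,E,H,G] q_used=0 → run B
t=9: queue=[B,C,D,A,E,H,G] q_used=1 → run B
t=10: queue=[B,C,D,A,E,H,G] q_used=2 → run B
t=11: queue=[C,D,A,E,H,G] q_used=0 → run C
t=12: queue=[C,D,A,E,H,G] q_used=1 → run C
t=13: queue=[C,D,A,E,H,G] q_used=2 → run C
t=14: queue=[C,D,A,E,H,G] q_used=3 → run C
t=15: queue=[D,A,E,H,G,C] q_used=0 → run D
t=16: queue=[D,A,E,H,G,C] q_used=1 → run D
t=17: queue=[D,A,E,H,G,C] q_used=2 → run D
t=18: queue=[A,E,H,G,C] q_used=0 → run A
t=19: queue=[A,E,H,G,C] q_used=1 → run A
t=20: queue=[E,H,G,C] q_used=0 → run E
t=21: queue=[E,H,G,C] q_used=1 → run E
t=22: queue=[E,H,G,C] q_used=2 → run E
t=23: queue=[E,H,G,C] q_used=3 → run E
t=24: queue=[H,G,C] q_used=0 → run H
t=25: queue=[H,G,C] q_used=1 → run H
t=26: queue=[H,G,C] q_used=2 → run H
t=27: queue=[H,G,C] q_used=3 → run H
t=28: queue=[G,C,H] q_used=0 → run G
t=29: queue=[G,C,H] q_used=1 → run G
t=30: queue=[G,C,H] q_used=2 → run G
t=31: queue=[C,H] q_used=0 → run C
t=32: queue=[C,H] q_used=1 → run C
t=33: queue=[H] q_used=0 → run H
t=34: queue=[H] q_used=1 → run H
t=35: queue=[H] q_used=2 → run H
t=36: (idle)
t=37: (idle)
t=38: (idle)
t=39: (idle)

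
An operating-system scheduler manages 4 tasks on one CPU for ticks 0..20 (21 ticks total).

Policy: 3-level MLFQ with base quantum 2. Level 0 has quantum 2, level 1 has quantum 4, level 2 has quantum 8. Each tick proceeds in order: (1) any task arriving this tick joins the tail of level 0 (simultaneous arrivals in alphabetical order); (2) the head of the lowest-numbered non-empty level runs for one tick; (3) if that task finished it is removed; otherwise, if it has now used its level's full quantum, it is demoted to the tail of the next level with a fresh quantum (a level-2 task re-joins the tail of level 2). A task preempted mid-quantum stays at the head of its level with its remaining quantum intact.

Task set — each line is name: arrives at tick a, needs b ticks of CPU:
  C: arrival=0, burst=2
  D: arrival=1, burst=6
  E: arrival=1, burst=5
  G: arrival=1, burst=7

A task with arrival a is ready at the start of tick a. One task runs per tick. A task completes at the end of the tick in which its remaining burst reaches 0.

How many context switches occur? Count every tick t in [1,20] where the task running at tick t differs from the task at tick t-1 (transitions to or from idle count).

context switches = 7

t=0: L0/L1/L2 = C/-/- → run C
t=1: L0/L1/L2 = CDEG/-/- → run C
t=2: L0/L1/L2 = DEG/-/- → run D
t=3: L0/L1/L2 = DEG/-/- → run D
t=4: L0/L1/L2 = EG/D/- → run E
t=5: L0/L1/L2 = EG/D/- → run E
t=6: L0/L1/L2 = G/DE/- → run G
t=7: L0/L1/L2 = G/DE/- → run G
t=8: L0/L1/L2 = -/DEG/- → run D
t=9: L0/L1/L2 = -/DEG/- → run D
t=10: L0/L1/L2 = -/DEG/- → run D
t=11: L0/L1/L2 = -/DEG/- → run D
t=12: L0/L1/L2 = -/EG/- → run E
t=13: L0/L1/L2 = -/EG/- → run E
t=14: L0/L1/L2 = -/EG/- → run E
t=15: L0/L1/L2 = -/G/- → run G
t=16: L0/L1/L2 = -/G/- → run G
t=17: L0/L1/L2 = -/G/- → run G
t=18: L0/L1/L2 = -/G/- → run G
t=19: L0/L1/L2 = -/-/G → run G
t=20: (idle)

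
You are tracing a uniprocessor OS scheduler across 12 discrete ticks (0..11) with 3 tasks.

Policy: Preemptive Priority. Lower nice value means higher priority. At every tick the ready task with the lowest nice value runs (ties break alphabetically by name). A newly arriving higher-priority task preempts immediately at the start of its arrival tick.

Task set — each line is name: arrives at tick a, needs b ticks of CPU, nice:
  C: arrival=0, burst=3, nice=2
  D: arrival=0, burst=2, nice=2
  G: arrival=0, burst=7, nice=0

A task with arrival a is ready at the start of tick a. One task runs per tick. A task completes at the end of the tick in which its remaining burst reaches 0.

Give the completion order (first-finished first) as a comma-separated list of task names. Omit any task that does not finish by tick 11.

t=0: ready={C,D,G} → run G
t=1: ready={C,D,G} → run G
t=2: ready={C,D,G} → run G
t=3: ready={C,D,G} → run G
t=4: ready={C,D,G} → run G
t=5: ready={C,D,G} → run G
t=6: ready={C,D,G} → run G
t=7: ready={C,D} → run C
t=8: ready={C,D} → run C
t=9: ready={C,D} → run C
t=10: ready={D} → run D
t=11: ready={D} → run D

completion order = G, C, D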